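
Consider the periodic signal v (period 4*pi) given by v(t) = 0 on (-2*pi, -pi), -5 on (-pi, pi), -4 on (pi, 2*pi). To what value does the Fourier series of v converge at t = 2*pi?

-2

At t = 2*pi the one-sided limits are v(2*pi^-) = -4 and v(2*pi^+) = 0.
By Dirichlet's theorem the series converges to their average, [(-4) + (0)]/2 = -2.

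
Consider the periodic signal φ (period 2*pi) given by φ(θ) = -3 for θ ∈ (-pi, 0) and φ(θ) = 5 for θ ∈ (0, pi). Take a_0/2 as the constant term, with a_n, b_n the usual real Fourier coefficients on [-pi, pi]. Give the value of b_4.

0

b_4 = 1/pi ∫_{-pi}^{pi} φ(θ) sin(4*θ) dθ.
Split the integral at the breakpoints.
Directly, an antiderivative of (-3) sin(4*θ) is 3*cos(4*θ)/4; evaluating from -pi to 0: ∫_{-pi}^{0} (-3) sin(4*θ) dθ = (3/4) - (3/4) = 0.
Directly, an antiderivative of (5) sin(4*θ) is -5*cos(4*θ)/4; evaluating from 0 to pi: ∫_{0}^{pi} (5) sin(4*θ) dθ = (-5/4) - (-5/4) = 0.
Summing the pieces and multiplying by (1/pi) gives b_4 = 0.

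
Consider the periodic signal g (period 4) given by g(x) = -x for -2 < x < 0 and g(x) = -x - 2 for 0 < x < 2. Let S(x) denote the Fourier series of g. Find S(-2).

-1

x = -2 differs from x = 2 by -1 full period(s), and the series is 4-periodic.
At x = 2 the one-sided limits are g(2^-) = -4 and g(2^+) = 2.
By Dirichlet's theorem the series converges to their average, [(-4) + (2)]/2 = -1.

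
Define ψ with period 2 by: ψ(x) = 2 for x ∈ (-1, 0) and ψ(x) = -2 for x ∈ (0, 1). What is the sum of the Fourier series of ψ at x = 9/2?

x = 9/2 differs from x = 1/2 by 2 full period(s), and the series is 2-periodic.
ψ is continuous at x = 1/2 with value -2, so the series converges to -2 there.

-2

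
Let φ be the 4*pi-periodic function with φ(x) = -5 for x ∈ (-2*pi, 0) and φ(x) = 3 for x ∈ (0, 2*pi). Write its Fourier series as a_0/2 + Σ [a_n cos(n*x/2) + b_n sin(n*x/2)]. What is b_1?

16/pi

b_1 = (1/(2*pi)) ∫_{-2*pi}^{2*pi} φ(x) sin(x/2) dx.
Split the integral at the breakpoints.
Directly, an antiderivative of (-5) sin(x/2) is 10*cos(x/2); evaluating from -2*pi to 0: ∫_{-2*pi}^{0} (-5) sin(x/2) dx = (10) - (-10) = 20.
Directly, an antiderivative of (3) sin(x/2) is -6*cos(x/2); evaluating from 0 to 2*pi: ∫_{0}^{2*pi} (3) sin(x/2) dx = (6) - (-6) = 12.
Summing the pieces and multiplying by (1/(2*pi)) gives b_1 = 16/pi.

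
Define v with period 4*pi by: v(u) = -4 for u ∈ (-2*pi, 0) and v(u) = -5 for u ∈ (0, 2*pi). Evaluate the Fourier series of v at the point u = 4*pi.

-9/2

u = 4*pi differs from u = 0 by 1 full period(s), and the series is 4*pi-periodic.
At u = 0 the one-sided limits are v(0^-) = -4 and v(0^+) = -5.
By Dirichlet's theorem the series converges to their average, [(-4) + (-5)]/2 = -9/2.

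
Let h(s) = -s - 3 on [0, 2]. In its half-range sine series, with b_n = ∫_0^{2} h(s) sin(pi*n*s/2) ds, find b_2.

2/pi

b_2 = ∫_0^{2} (-s - 3) sin(pi*s) ds.
Integrating by parts (boundary term plus one more integral), an antiderivative of (-s - 3) sin(pi*s) is s*cos(pi*s)/pi - sin(pi*s)/pi**2 + 3*cos(pi*s)/pi; evaluating from 0 to 2: ∫_{0}^{2} (-s - 3) sin(pi*s) ds = (5/pi) - (3/pi) = 2/pi.
Hence b_2 = 2/pi.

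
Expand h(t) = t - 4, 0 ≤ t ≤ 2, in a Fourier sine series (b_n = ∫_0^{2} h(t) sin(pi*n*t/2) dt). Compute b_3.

b_3 = ∫_0^{2} (t - 4) sin(3*pi*t/2) dt.
Integrating by parts (boundary term plus one more integral), an antiderivative of (t - 4) sin(3*pi*t/2) is -2*t*cos(3*pi*t/2)/(3*pi) + 4*sin(3*pi*t/2)/(9*pi**2) + 8*cos(3*pi*t/2)/(3*pi); evaluating from 0 to 2: ∫_{0}^{2} (t - 4) sin(3*pi*t/2) dt = (-4/(3*pi)) - (8/(3*pi)) = -4/pi.
Hence b_3 = -4/pi.

-4/pi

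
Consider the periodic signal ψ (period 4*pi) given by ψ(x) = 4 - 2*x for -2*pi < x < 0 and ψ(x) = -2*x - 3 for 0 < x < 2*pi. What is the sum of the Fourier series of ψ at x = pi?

-2*pi - 3

ψ is continuous at x = pi with value -2*pi - 3, so the series converges to -2*pi - 3 there.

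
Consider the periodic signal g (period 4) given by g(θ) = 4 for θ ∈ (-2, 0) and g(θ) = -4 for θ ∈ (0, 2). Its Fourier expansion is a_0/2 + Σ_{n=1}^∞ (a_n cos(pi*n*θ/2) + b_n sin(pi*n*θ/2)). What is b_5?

b_5 = 1/2 ∫_{-2}^{2} g(θ) sin(5*pi*θ/2) dθ.
g is odd and sin(5*pi*θ/2) is odd, so the integrand is even and b_5 = ∫_0^{2} g(θ) sin(5*pi*θ/2) dθ.
Directly, an antiderivative of (-4) sin(5*pi*θ/2) is 8*cos(5*pi*θ/2)/(5*pi); evaluating from 0 to 2: ∫_{0}^{2} (-4) sin(5*pi*θ/2) dθ = (-8/(5*pi)) - (8/(5*pi)) = -16/(5*pi).
Hence b_5 = -16/(5*pi).

-16/(5*pi)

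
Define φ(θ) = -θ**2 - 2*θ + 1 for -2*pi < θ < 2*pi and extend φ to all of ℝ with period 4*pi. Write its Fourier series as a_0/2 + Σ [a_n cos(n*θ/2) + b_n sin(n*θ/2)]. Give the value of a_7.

16/49

a_7 = (1/(2*pi)) ∫_{-2*pi}^{2*pi} φ(θ) cos(7*θ/2) dθ.
Integrating by parts twice (tabular method), an antiderivative of (-θ**2 - 2*θ + 1) cos(7*θ/2) is -2*θ**2*sin(7*θ/2)/7 - 4*θ*sin(7*θ/2)/7 - 8*θ*cos(7*θ/2)/49 + 114*sin(7*θ/2)/343 - 8*cos(7*θ/2)/49; evaluating from -2*pi to 2*pi: ∫_{-2*pi}^{2*pi} (-θ**2 - 2*θ + 1) cos(7*θ/2) dθ = (8/49 + 16*pi/49) - (8/49 - 16*pi/49) = 32*pi/49.
Hence a_7 = (1/(2*pi))·(32*pi/49) = 16/49.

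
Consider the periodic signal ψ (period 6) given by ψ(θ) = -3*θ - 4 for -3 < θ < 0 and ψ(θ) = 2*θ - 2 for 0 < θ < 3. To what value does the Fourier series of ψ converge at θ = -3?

At θ = -3 the one-sided limits are ψ(-3^-) = 4 and ψ(-3^+) = 5.
By Dirichlet's theorem the series converges to their average, [(4) + (5)]/2 = 9/2.

9/2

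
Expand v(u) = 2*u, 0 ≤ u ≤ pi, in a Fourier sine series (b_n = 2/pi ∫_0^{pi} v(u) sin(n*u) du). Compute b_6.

b_6 = 2/pi ∫_0^{pi} (2*u) sin(6*u) du.
Integrating by parts (boundary term plus one more integral), an antiderivative of (2*u) sin(6*u) is -u*cos(6*u)/3 + sin(6*u)/18; evaluating from 0 to pi: ∫_{0}^{pi} (2*u) sin(6*u) du = (-pi/3) - (0) = -pi/3.
Hence b_6 = (2/pi)·(-pi/3) = -2/3.

-2/3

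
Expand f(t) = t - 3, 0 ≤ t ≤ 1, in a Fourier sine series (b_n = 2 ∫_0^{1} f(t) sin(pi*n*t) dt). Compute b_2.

-1/pi

b_2 = 2 ∫_0^{1} (t - 3) sin(2*pi*t) dt.
Integrating by parts (boundary term plus one more integral), an antiderivative of (t - 3) sin(2*pi*t) is -t*cos(2*pi*t)/(2*pi) + sin(2*pi*t)/(4*pi**2) + 3*cos(2*pi*t)/(2*pi); evaluating from 0 to 1: ∫_{0}^{1} (t - 3) sin(2*pi*t) dt = (1/pi) - (3/(2*pi)) = -1/(2*pi).
Hence b_2 = 2·(-1/(2*pi)) = -1/pi.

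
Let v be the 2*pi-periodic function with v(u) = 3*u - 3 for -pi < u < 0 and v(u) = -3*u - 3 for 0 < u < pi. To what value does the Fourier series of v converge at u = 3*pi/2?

-3*pi/2 - 3

u = 3*pi/2 differs from u = -pi/2 by 1 full period(s), and the series is 2*pi-periodic.
v is continuous at u = -pi/2 with value -3*pi/2 - 3, so the series converges to -3*pi/2 - 3 there.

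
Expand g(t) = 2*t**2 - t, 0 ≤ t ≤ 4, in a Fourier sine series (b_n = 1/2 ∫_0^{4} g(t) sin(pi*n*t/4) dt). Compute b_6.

b_6 = 1/2 ∫_0^{4} (2*t**2 - t) sin(3*pi*t/2) dt.
Integrating by parts twice (tabular method), an antiderivative of (2*t**2 - t) sin(3*pi*t/2) is -4*t**2*cos(3*pi*t/2)/(3*pi) + 16*t*sin(3*pi*t/2)/(9*pi**2) + 2*t*cos(3*pi*t/2)/(3*pi) - 4*sin(3*pi*t/2)/(9*pi**2) + 32*cos(3*pi*t/2)/(27*pi**3); evaluating from 0 to 4: ∫_{0}^{4} (2*t**2 - t) sin(3*pi*t/2) dt = (8*(4 - 63*pi**2)/(27*pi**3)) - (32/(27*pi**3)) = -56/(3*pi).
Hence b_6 = (1/2)·(-56/(3*pi)) = -28/(3*pi).

-28/(3*pi)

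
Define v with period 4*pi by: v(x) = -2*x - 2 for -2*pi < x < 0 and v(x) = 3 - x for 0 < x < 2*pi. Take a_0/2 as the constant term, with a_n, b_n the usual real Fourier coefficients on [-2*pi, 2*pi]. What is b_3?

b_3 = (1/(2*pi)) ∫_{-2*pi}^{2*pi} v(x) sin(3*x/2) dx.
Split the integral at the breakpoints.
Integrating by parts (boundary term plus one more integral), an antiderivative of (-2*x - 2) sin(3*x/2) is 4*x*cos(3*x/2)/3 - 8*sin(3*x/2)/9 + 4*cos(3*x/2)/3; evaluating from -2*pi to 0: ∫_{-2*pi}^{0} (-2*x - 2) sin(3*x/2) dx = (4/3) - (-4/3 + 8*pi/3) = 8/3 - 8*pi/3.
Integrating by parts (boundary term plus one more integral), an antiderivative of (3 - x) sin(3*x/2) is 2*x*cos(3*x/2)/3 - 4*sin(3*x/2)/9 - 2*cos(3*x/2); evaluating from 0 to 2*pi: ∫_{0}^{2*pi} (3 - x) sin(3*x/2) dx = (2 - 4*pi/3) - (-2) = 4 - 4*pi/3.
Summing the pieces and multiplying by (1/(2*pi)) gives b_3 = -2 + 10/(3*pi).

-2 + 10/(3*pi)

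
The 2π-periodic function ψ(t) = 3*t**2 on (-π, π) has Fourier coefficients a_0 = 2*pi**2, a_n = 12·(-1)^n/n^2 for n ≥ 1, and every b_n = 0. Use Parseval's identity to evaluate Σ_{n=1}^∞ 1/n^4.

Parseval: a_0^2/2 + Σ a_n^2 = (1/π) ∫_{-π}^{π} ψ(t)^2 dt = 18*pi**4/5.
Subtract a_0^2/2 = 2*pi**4: Σ a_n^2 = 8*pi**4/5.
Since a_n^2 = 144/n^4, Σ 1/n^4 = pi**4/90.

pi**4/90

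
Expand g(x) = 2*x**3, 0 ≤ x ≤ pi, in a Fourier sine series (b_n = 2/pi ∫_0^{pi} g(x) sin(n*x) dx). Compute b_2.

3 - 2*pi**2

b_2 = 2/pi ∫_0^{pi} (2*x**3) sin(2*x) dx.
Integrating by parts three times (tabular method), an antiderivative of (2*x**3) sin(2*x) is -x**3*cos(2*x) + 3*x**2*sin(2*x)/2 + 3*x*cos(2*x)/2 - 3*sin(2*x)/4; evaluating from 0 to pi: ∫_{0}^{pi} (2*x**3) sin(2*x) dx = (pi*(3/2 - pi**2)) - (0) = pi*(3/2 - pi**2).
Hence b_2 = (2/pi)·(pi*(3/2 - pi**2)) = 3 - 2*pi**2.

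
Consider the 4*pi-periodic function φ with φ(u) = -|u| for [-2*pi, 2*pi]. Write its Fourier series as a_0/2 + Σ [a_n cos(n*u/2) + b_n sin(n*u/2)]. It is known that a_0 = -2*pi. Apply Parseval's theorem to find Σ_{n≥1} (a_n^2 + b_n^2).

Parseval: a_0^2/2 + Σ_{n≥1} (a_n^2+b_n^2) = (1/(2*pi)) ∫_{-2*pi}^{2*pi} φ(u)^2 du = 8*pi**2/3.
Subtract a_0^2/2 = 2*pi**2: Σ (a_n^2+b_n^2) = 2*pi**2/3.

2*pi**2/3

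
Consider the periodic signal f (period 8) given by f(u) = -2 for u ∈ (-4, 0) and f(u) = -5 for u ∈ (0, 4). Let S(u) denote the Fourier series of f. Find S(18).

u = 18 differs from u = 2 by 2 full period(s), and the series is 8-periodic.
f is continuous at u = 2 with value -5, so the series converges to -5 there.

-5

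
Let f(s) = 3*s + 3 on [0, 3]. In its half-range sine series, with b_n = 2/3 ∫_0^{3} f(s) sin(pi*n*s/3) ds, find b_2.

-9/pi

b_2 = 2/3 ∫_0^{3} (3*s + 3) sin(2*pi*s/3) ds.
Integrating by parts (boundary term plus one more integral), an antiderivative of (3*s + 3) sin(2*pi*s/3) is -9*s*cos(2*pi*s/3)/(2*pi) + 27*sin(2*pi*s/3)/(4*pi**2) - 9*cos(2*pi*s/3)/(2*pi); evaluating from 0 to 3: ∫_{0}^{3} (3*s + 3) sin(2*pi*s/3) ds = (-18/pi) - (-9/(2*pi)) = -27/(2*pi).
Hence b_2 = (2/3)·(-27/(2*pi)) = -9/pi.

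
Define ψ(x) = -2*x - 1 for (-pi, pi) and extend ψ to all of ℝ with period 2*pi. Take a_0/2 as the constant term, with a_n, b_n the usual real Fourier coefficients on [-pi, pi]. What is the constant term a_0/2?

a_0 = 1/pi ∫_{-pi}^{pi} ψ(x) dx = 1/pi · (-2*pi) = -2.
So the constant term a_0/2 = -1.

-1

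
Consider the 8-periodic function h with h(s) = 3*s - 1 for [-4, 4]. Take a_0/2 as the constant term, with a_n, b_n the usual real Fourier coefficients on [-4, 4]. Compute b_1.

b_1 = 1/4 ∫_{-4}^{4} h(s) sin(pi*s/4) ds.
Integrating by parts (boundary term plus one more integral), an antiderivative of (3*s - 1) sin(pi*s/4) is -12*s*cos(pi*s/4)/pi + 48*sin(pi*s/4)/pi**2 + 4*cos(pi*s/4)/pi; evaluating from -4 to 4: ∫_{-4}^{4} (3*s - 1) sin(pi*s/4) ds = (44/pi) - (-52/pi) = 96/pi.
Hence b_1 = (1/4)·(96/pi) = 24/pi.

24/pi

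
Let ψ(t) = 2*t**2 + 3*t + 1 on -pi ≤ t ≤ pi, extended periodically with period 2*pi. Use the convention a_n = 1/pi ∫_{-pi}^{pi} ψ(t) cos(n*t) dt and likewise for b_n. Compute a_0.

a_0 = 1/pi ∫_{-pi}^{pi} ψ(t) dt = 1/pi · (2*pi + 4*pi**3/3) = 2 + 4*pi**2/3.

2 + 4*pi**2/3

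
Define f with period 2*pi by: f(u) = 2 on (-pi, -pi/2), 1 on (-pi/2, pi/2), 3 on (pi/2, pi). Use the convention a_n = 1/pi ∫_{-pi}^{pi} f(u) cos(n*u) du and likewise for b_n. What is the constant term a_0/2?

7/4

a_0 = 1/pi ∫_{-pi}^{pi} f(u) du = 1/pi · (7*pi/2) = 7/2.
So the constant term a_0/2 = 7/4.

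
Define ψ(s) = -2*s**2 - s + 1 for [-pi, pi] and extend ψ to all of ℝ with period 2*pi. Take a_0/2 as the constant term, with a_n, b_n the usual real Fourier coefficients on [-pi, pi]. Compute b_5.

-2/5

b_5 = 1/pi ∫_{-pi}^{pi} ψ(s) sin(5*s) ds.
Integrating by parts twice (tabular method), an antiderivative of (-2*s**2 - s + 1) sin(5*s) is 2*s**2*cos(5*s)/5 - 4*s*sin(5*s)/25 + s*cos(5*s)/5 - sin(5*s)/25 - 29*cos(5*s)/125; evaluating from -pi to pi: ∫_{-pi}^{pi} (-2*s**2 - s + 1) sin(5*s) ds = (-2*pi**2/5 - pi/5 + 29/125) - (-2*pi**2/5 + 29/125 + pi/5) = -2*pi/5.
Hence b_5 = (1/pi)·(-2*pi/5) = -2/5.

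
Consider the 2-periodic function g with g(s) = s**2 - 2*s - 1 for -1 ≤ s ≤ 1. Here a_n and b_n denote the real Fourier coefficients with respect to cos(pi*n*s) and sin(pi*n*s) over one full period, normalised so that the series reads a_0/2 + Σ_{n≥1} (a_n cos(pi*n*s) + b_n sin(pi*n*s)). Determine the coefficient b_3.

b_3 = ∫_{-1}^{1} g(s) sin(3*pi*s) ds.
Integrating by parts twice (tabular method), an antiderivative of (s**2 - 2*s - 1) sin(3*pi*s) is -s**2*cos(3*pi*s)/(3*pi) + 2*s*sin(3*pi*s)/(9*pi**2) + 2*s*cos(3*pi*s)/(3*pi) - 2*sin(3*pi*s)/(9*pi**2) + 2*cos(3*pi*s)/(27*pi**3) + cos(3*pi*s)/(3*pi); evaluating from -1 to 1: ∫_{-1}^{1} (s**2 - 2*s - 1) sin(3*pi*s) ds = (2*(-9*pi**2 - 1)/(27*pi**3)) - (2*(-1 + 9*pi**2)/(27*pi**3)) = -4/(3*pi).
Hence b_3 = -4/(3*pi).

-4/(3*pi)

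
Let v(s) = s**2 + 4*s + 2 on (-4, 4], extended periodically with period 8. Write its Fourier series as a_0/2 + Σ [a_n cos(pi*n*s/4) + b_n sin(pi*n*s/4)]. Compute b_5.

32/(5*pi)

b_5 = 1/4 ∫_{-4}^{4} v(s) sin(5*pi*s/4) ds.
Integrating by parts twice (tabular method), an antiderivative of (s**2 + 4*s + 2) sin(5*pi*s/4) is -4*s**2*cos(5*pi*s/4)/(5*pi) + 32*s*sin(5*pi*s/4)/(25*pi**2) - 16*s*cos(5*pi*s/4)/(5*pi) + 64*sin(5*pi*s/4)/(25*pi**2) - 8*cos(5*pi*s/4)/(5*pi) + 128*cos(5*pi*s/4)/(125*pi**3); evaluating from -4 to 4: ∫_{-4}^{4} (s**2 + 4*s + 2) sin(5*pi*s/4) ds = (8*(-16 + 425*pi**2)/(125*pi**3)) - (8*(-16 + 25*pi**2)/(125*pi**3)) = 128/(5*pi).
Hence b_5 = (1/4)·(128/(5*pi)) = 32/(5*pi).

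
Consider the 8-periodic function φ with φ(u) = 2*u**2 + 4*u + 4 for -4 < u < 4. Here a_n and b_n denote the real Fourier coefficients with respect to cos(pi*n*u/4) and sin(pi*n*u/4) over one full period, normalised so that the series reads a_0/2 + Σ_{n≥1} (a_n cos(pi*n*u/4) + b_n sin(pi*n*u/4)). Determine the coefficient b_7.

b_7 = 1/4 ∫_{-4}^{4} φ(u) sin(7*pi*u/4) du.
Integrating by parts twice (tabular method), an antiderivative of (2*u**2 + 4*u + 4) sin(7*pi*u/4) is -8*u**2*cos(7*pi*u/4)/(7*pi) + 64*u*sin(7*pi*u/4)/(49*pi**2) - 16*u*cos(7*pi*u/4)/(7*pi) + 64*sin(7*pi*u/4)/(49*pi**2) - 16*cos(7*pi*u/4)/(7*pi) + 256*cos(7*pi*u/4)/(343*pi**3); evaluating from -4 to 4: ∫_{-4}^{4} (2*u**2 + 4*u + 4) sin(7*pi*u/4) du = (16*(-16 + 637*pi**2)/(343*pi**3)) - (16*(-16 + 245*pi**2)/(343*pi**3)) = 128/(7*pi).
Hence b_7 = (1/4)·(128/(7*pi)) = 32/(7*pi).

32/(7*pi)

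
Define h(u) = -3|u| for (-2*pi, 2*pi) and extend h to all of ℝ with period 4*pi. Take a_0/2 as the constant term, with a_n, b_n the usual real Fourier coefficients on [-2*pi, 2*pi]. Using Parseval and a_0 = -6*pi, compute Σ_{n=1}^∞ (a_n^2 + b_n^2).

Parseval: a_0^2/2 + Σ_{n≥1} (a_n^2+b_n^2) = (1/(2*pi)) ∫_{-2*pi}^{2*pi} h(u)^2 du = 24*pi**2.
Subtract a_0^2/2 = 18*pi**2: Σ (a_n^2+b_n^2) = 6*pi**2.

6*pi**2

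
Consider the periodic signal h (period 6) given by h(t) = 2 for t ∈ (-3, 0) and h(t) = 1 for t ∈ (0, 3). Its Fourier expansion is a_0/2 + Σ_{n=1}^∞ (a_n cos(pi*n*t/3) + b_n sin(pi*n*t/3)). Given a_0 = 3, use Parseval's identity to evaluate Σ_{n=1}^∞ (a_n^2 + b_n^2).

Parseval: a_0^2/2 + Σ_{n≥1} (a_n^2+b_n^2) = 1/3 ∫_{-3}^{3} h(t)^2 dt = 5.
Subtract a_0^2/2 = 9/2: Σ (a_n^2+b_n^2) = 1/2.

1/2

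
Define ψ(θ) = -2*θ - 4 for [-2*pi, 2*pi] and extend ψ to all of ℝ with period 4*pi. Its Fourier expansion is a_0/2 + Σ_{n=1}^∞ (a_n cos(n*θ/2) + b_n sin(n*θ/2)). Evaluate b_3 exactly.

b_3 = (1/(2*pi)) ∫_{-2*pi}^{2*pi} ψ(θ) sin(3*θ/2) dθ.
Integrating by parts (boundary term plus one more integral), an antiderivative of (-2*θ - 4) sin(3*θ/2) is 4*θ*cos(3*θ/2)/3 - 8*sin(3*θ/2)/9 + 8*cos(3*θ/2)/3; evaluating from -2*pi to 2*pi: ∫_{-2*pi}^{2*pi} (-2*θ - 4) sin(3*θ/2) dθ = (-8*pi/3 - 8/3) - (-8/3 + 8*pi/3) = -16*pi/3.
Hence b_3 = (1/(2*pi))·(-16*pi/3) = -8/3.

-8/3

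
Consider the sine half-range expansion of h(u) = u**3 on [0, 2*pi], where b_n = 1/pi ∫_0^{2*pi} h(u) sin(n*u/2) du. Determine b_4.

3/2 - 4*pi**2

b_4 = 1/pi ∫_0^{2*pi} (u**3) sin(2*u) du.
Integrating by parts three times (tabular method), an antiderivative of (u**3) sin(2*u) is -u**3*cos(2*u)/2 + 3*u**2*sin(2*u)/4 + 3*u*cos(2*u)/4 - 3*sin(2*u)/8; evaluating from 0 to 2*pi: ∫_{0}^{2*pi} (u**3) sin(2*u) du = (pi*(3 - 8*pi**2)/2) - (0) = pi*(3 - 8*pi**2)/2.
Hence b_4 = (1/pi)·(pi*(3 - 8*pi**2)/2) = 3/2 - 4*pi**2.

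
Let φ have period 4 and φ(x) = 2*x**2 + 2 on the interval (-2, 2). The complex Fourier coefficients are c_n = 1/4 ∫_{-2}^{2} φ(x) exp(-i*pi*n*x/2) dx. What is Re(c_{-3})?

Since φ is real-valued, Re(c_{-3}) = 1/4 ∫_{-2}^{2} φ(x) cos(-3*pi*x/2) dx = a_{3}/2.
φ is even and cos(-3*pi*x/2) is even, so the integrand is even: ∫_{-2}^{2} φ(x) cos(-3*pi*x/2) dx = 2∫_0^{2} φ(x) cos(-3*pi*x/2) dx.
Integrating by parts twice (tabular method), an antiderivative of (2*x**2 + 2) cos(-3*pi*x/2) is 4*x**2*sin(3*pi*x/2)/(3*pi) + 16*x*cos(3*pi*x/2)/(9*pi**2) - 32*sin(3*pi*x/2)/(27*pi**3) + 4*sin(3*pi*x/2)/(3*pi); evaluating from 0 to 2: ∫_{0}^{2} (2*x**2 + 2) cos(-3*pi*x/2) dx = (-32/(9*pi**2)) - (0) = -32/(9*pi**2).
So ∫_{-2}^{2} φ(x) cos(-3*pi*x/2) dx = -64/(9*pi**2).
Hence Re(c_{-3}) = (1/4)·(-64/(9*pi**2)) = -16/(9*pi**2).

-16/(9*pi**2)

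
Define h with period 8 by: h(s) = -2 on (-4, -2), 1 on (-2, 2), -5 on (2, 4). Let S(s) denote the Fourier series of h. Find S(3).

h is continuous at s = 3 with value -5, so the series converges to -5 there.

-5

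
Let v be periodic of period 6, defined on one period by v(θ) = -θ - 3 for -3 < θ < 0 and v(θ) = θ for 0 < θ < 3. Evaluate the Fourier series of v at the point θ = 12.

θ = 12 differs from θ = 0 by 2 full period(s), and the series is 6-periodic.
At θ = 0 the one-sided limits are v(0^-) = -3 and v(0^+) = 0.
By Dirichlet's theorem the series converges to their average, [(-3) + (0)]/2 = -3/2.

-3/2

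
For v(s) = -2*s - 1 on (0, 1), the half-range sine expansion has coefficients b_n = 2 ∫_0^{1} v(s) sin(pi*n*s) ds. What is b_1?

b_1 = 2 ∫_0^{1} (-2*s - 1) sin(pi*s) ds.
Integrating by parts (boundary term plus one more integral), an antiderivative of (-2*s - 1) sin(pi*s) is 2*s*cos(pi*s)/pi - 2*sin(pi*s)/pi**2 + cos(pi*s)/pi; evaluating from 0 to 1: ∫_{0}^{1} (-2*s - 1) sin(pi*s) ds = (-3/pi) - (1/pi) = -4/pi.
Hence b_1 = 2·(-4/pi) = -8/pi.

-8/pi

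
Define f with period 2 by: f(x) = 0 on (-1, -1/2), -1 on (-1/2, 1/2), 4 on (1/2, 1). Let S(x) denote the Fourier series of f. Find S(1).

2

At x = 1 the one-sided limits are f(1^-) = 4 and f(1^+) = 0.
By Dirichlet's theorem the series converges to their average, [(4) + (0)]/2 = 2.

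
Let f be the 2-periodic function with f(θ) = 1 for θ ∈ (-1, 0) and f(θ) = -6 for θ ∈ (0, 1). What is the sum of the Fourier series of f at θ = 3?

θ = 3 differs from θ = -1 by 2 full period(s), and the series is 2-periodic.
At θ = -1 the one-sided limits are f(-1^-) = -6 and f(-1^+) = 1.
By Dirichlet's theorem the series converges to their average, [(-6) + (1)]/2 = -5/2.

-5/2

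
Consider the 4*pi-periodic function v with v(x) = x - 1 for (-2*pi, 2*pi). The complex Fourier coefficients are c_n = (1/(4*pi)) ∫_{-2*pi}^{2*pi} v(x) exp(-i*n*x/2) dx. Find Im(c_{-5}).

2/5

Since v is real-valued, Im(c_{-5}) = -(1/(4*pi)) ∫_{-2*pi}^{2*pi} v(x) sin(-5*x/2) dx = b_{5}/2.
Integrating by parts (boundary term plus one more integral), an antiderivative of (x - 1) sin(-5*x/2) is 2*x*cos(5*x/2)/5 - 4*sin(5*x/2)/25 - 2*cos(5*x/2)/5; evaluating from -2*pi to 2*pi: ∫_{-2*pi}^{2*pi} (x - 1) sin(-5*x/2) dx = (2/5 - 4*pi/5) - (2/5 + 4*pi/5) = -8*pi/5.
Hence Im(c_{-5}) = (-1/(4*pi))·(-8*pi/5) = 2/5.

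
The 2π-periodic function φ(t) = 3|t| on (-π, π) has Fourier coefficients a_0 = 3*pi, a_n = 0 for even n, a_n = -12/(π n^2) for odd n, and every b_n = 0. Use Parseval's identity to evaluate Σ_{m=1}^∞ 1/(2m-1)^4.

pi**4/96

Parseval: a_0^2/2 + Σ a_n^2 = (1/π) ∫_{-π}^{π} φ(t)^2 dt = 6*pi**2.
Subtract a_0^2/2 = 9*pi**2/2: Σ a_n^2 = 3*pi**2/2.
Only odd n contribute, with a_n^2 = 144/(π^2 n^4), so Σ_{m≥1} 1/(2m-1)^4 = π^2·(3*pi**2/2)/144 = pi**4/96.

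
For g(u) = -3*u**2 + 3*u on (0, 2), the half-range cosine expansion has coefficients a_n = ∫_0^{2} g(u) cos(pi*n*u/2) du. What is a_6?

-4/(3*pi**2)

a_6 = ∫_0^{2} (-3*u**2 + 3*u) cos(3*pi*u) du.
Integrating by parts twice (tabular method), an antiderivative of (-3*u**2 + 3*u) cos(3*pi*u) is -u**2*sin(3*pi*u)/pi + u*sin(3*pi*u)/pi - 2*u*cos(3*pi*u)/(3*pi**2) + 2*sin(3*pi*u)/(9*pi**3) + cos(3*pi*u)/(3*pi**2); evaluating from 0 to 2: ∫_{0}^{2} (-3*u**2 + 3*u) cos(3*pi*u) du = (-1/pi**2) - (1/(3*pi**2)) = -4/(3*pi**2).
Hence a_6 = -4/(3*pi**2).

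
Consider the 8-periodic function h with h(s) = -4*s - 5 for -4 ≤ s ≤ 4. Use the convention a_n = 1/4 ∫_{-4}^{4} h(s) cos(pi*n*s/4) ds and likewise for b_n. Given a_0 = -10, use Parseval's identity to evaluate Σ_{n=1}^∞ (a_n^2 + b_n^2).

512/3

Parseval: a_0^2/2 + Σ_{n≥1} (a_n^2+b_n^2) = 1/4 ∫_{-4}^{4} h(s)^2 ds = 662/3.
Subtract a_0^2/2 = 50: Σ (a_n^2+b_n^2) = 512/3.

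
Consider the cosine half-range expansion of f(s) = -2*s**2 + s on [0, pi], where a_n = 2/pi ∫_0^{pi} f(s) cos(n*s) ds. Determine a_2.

a_2 = 2/pi ∫_0^{pi} (-2*s**2 + s) cos(2*s) ds.
Integrating by parts twice (tabular method), an antiderivative of (-2*s**2 + s) cos(2*s) is -s**2*sin(2*s) + s*sin(2*s)/2 - s*cos(2*s) + sin(2*s)/2 + cos(2*s)/4; evaluating from 0 to pi: ∫_{0}^{pi} (-2*s**2 + s) cos(2*s) ds = (1/4 - pi) - (1/4) = -pi.
Hence a_2 = (2/pi)·(-pi) = -2.

-2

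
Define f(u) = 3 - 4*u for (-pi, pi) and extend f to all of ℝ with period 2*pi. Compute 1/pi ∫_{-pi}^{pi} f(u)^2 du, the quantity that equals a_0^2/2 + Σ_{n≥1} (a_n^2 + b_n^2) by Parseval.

18 + 32*pi**2/3

1/pi ∫_{-pi}^{pi} f(u)^2 du = 1/pi · (18*pi + 32*pi**3/3) = 18 + 32*pi**2/3.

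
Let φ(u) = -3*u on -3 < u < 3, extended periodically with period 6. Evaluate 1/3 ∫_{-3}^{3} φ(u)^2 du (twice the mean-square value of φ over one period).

54

1/3 ∫_{-3}^{3} φ(u)^2 du = 1/3 · (162) = 54.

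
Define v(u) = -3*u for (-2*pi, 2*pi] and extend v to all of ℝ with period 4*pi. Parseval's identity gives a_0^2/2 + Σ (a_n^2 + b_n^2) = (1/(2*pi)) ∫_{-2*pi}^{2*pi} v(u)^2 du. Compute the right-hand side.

24*pi**2

(1/(2*pi)) ∫_{-2*pi}^{2*pi} v(u)^2 du = (1/(2*pi)) · (48*pi**3) = 24*pi**2.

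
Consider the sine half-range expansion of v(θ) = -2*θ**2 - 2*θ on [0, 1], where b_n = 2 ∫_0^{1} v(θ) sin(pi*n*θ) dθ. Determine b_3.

b_3 = 2 ∫_0^{1} (-2*θ**2 - 2*θ) sin(3*pi*θ) dθ.
Integrating by parts twice (tabular method), an antiderivative of (-2*θ**2 - 2*θ) sin(3*pi*θ) is 2*θ**2*cos(3*pi*θ)/(3*pi) - 4*θ*sin(3*pi*θ)/(9*pi**2) + 2*θ*cos(3*pi*θ)/(3*pi) - 2*sin(3*pi*θ)/(9*pi**2) - 4*cos(3*pi*θ)/(27*pi**3); evaluating from 0 to 1: ∫_{0}^{1} (-2*θ**2 - 2*θ) sin(3*pi*θ) dθ = (4*(1 - 9*pi**2)/(27*pi**3)) - (-4/(27*pi**3)) = 4*(2 - 9*pi**2)/(27*pi**3).
Hence b_3 = 2·(4*(2 - 9*pi**2)/(27*pi**3)) = 8*(2 - 9*pi**2)/(27*pi**3).

8*(2 - 9*pi**2)/(27*pi**3)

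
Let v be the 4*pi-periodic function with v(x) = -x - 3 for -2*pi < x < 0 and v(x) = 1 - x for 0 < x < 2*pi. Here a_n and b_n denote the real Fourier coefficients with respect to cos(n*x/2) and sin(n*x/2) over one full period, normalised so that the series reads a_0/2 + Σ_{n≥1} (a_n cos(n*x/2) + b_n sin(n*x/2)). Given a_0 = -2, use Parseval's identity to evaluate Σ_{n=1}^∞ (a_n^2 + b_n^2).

-8*pi + 8 + 8*pi**2/3

Parseval: a_0^2/2 + Σ_{n≥1} (a_n^2+b_n^2) = (1/(2*pi)) ∫_{-2*pi}^{2*pi} v(x)^2 dx = -8*pi + 10 + 8*pi**2/3.
Subtract a_0^2/2 = 2: Σ (a_n^2+b_n^2) = -8*pi + 8 + 8*pi**2/3.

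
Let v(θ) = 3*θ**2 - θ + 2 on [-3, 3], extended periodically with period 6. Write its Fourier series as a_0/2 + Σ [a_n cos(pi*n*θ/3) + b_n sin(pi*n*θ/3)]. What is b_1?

b_1 = 1/3 ∫_{-3}^{3} v(θ) sin(pi*θ/3) dθ.
Integrating by parts twice (tabular method), an antiderivative of (3*θ**2 - θ + 2) sin(pi*θ/3) is -9*θ**2*cos(pi*θ/3)/pi + 54*θ*sin(pi*θ/3)/pi**2 + 3*θ*cos(pi*θ/3)/pi - 9*sin(pi*θ/3)/pi**2 - 6*cos(pi*θ/3)/pi + 162*cos(pi*θ/3)/pi**3; evaluating from -3 to 3: ∫_{-3}^{3} (3*θ**2 - θ + 2) sin(pi*θ/3) dθ = (-162/pi**3 + 78/pi) - (-162/pi**3 + 96/pi) = -18/pi.
Hence b_1 = (1/3)·(-18/pi) = -6/pi.

-6/pi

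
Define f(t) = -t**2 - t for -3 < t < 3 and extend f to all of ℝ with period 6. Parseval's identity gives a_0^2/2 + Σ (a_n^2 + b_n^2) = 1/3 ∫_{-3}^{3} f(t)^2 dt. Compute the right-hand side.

192/5

1/3 ∫_{-3}^{3} f(t)^2 dt = 1/3 · (576/5) = 192/5.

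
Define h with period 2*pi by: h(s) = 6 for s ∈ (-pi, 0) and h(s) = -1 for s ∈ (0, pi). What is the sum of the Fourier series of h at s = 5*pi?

5/2

s = 5*pi differs from s = pi by 2 full period(s), and the series is 2*pi-periodic.
At s = pi the one-sided limits are h(pi^-) = -1 and h(pi^+) = 6.
By Dirichlet's theorem the series converges to their average, [(-1) + (6)]/2 = 5/2.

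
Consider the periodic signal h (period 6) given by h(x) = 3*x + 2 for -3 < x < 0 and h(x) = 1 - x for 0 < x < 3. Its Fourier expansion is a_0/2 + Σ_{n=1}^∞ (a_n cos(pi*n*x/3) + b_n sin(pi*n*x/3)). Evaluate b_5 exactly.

4/(5*pi)

b_5 = 1/3 ∫_{-3}^{3} h(x) sin(5*pi*x/3) dx.
Split the integral at the breakpoints.
Integrating by parts (boundary term plus one more integral), an antiderivative of (3*x + 2) sin(5*pi*x/3) is -9*x*cos(5*pi*x/3)/(5*pi) + 27*sin(5*pi*x/3)/(25*pi**2) - 6*cos(5*pi*x/3)/(5*pi); evaluating from -3 to 0: ∫_{-3}^{0} (3*x + 2) sin(5*pi*x/3) dx = (-6/(5*pi)) - (-21/(5*pi)) = 3/pi.
Integrating by parts (boundary term plus one more integral), an antiderivative of (1 - x) sin(5*pi*x/3) is 3*x*cos(5*pi*x/3)/(5*pi) - 9*sin(5*pi*x/3)/(25*pi**2) - 3*cos(5*pi*x/3)/(5*pi); evaluating from 0 to 3: ∫_{0}^{3} (1 - x) sin(5*pi*x/3) dx = (-6/(5*pi)) - (-3/(5*pi)) = -3/(5*pi).
Summing the pieces and multiplying by (1/3) gives b_5 = 4/(5*pi).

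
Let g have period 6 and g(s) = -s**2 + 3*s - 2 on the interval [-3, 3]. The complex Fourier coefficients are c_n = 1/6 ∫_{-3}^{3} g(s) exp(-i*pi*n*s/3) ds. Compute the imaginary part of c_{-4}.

Since g is real-valued, Im(c_{-4}) = -1/6 ∫_{-3}^{3} g(s) sin(-4*pi*s/3) ds = b_{4}/2.
Integrating by parts twice (tabular method), an antiderivative of (-s**2 + 3*s - 2) sin(-4*pi*s/3) is -3*s**2*cos(4*pi*s/3)/(4*pi) + 9*s*sin(4*pi*s/3)/(8*pi**2) + 9*s*cos(4*pi*s/3)/(4*pi) - 27*sin(4*pi*s/3)/(16*pi**2) - 3*cos(4*pi*s/3)/(2*pi) + 27*cos(4*pi*s/3)/(32*pi**3); evaluating from -3 to 3: ∫_{-3}^{3} (-s**2 + 3*s - 2) sin(-4*pi*s/3) ds = (3*(9 - 16*pi**2)/(32*pi**3)) - (-15/pi + 27/(32*pi**3)) = 27/(2*pi).
Hence Im(c_{-4}) = (-1/6)·(27/(2*pi)) = -9/(4*pi).

-9/(4*pi)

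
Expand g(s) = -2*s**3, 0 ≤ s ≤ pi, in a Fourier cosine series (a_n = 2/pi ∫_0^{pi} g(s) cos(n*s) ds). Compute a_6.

a_6 = 2/pi ∫_0^{pi} (-2*s**3) cos(6*s) ds.
Integrating by parts three times (tabular method), an antiderivative of (-2*s**3) cos(6*s) is -s**3*sin(6*s)/3 - s**2*cos(6*s)/6 + s*sin(6*s)/18 + cos(6*s)/108; evaluating from 0 to pi: ∫_{0}^{pi} (-2*s**3) cos(6*s) ds = (1/108 - pi**2/6) - (1/108) = -pi**2/6.
Hence a_6 = (2/pi)·(-pi**2/6) = -pi/3.

-pi/3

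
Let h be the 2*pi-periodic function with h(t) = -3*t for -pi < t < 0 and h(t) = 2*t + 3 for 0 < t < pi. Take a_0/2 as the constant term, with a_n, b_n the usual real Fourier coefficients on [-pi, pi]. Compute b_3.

(6 - pi)/(3*pi)

b_3 = 1/pi ∫_{-pi}^{pi} h(t) sin(3*t) dt.
Split the integral at the breakpoints.
Integrating by parts (boundary term plus one more integral), an antiderivative of (-3*t) sin(3*t) is t*cos(3*t) - sin(3*t)/3; evaluating from -pi to 0: ∫_{-pi}^{0} (-3*t) sin(3*t) dt = (0) - (pi) = -pi.
Integrating by parts (boundary term plus one more integral), an antiderivative of (2*t + 3) sin(3*t) is -2*t*cos(3*t)/3 + 2*sin(3*t)/9 - cos(3*t); evaluating from 0 to pi: ∫_{0}^{pi} (2*t + 3) sin(3*t) dt = (1 + 2*pi/3) - (-1) = 2 + 2*pi/3.
Summing the pieces and multiplying by (1/pi) gives b_3 = (6 - pi)/(3*pi).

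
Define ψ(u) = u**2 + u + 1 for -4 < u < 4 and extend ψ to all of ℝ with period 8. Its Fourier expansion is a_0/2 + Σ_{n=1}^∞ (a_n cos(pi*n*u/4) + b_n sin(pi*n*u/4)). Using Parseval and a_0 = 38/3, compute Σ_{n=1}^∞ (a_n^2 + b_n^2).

2528/45

Parseval: a_0^2/2 + Σ_{n≥1} (a_n^2+b_n^2) = 1/4 ∫_{-4}^{4} ψ(u)^2 du = 682/5.
Subtract a_0^2/2 = 722/9: Σ (a_n^2+b_n^2) = 2528/45.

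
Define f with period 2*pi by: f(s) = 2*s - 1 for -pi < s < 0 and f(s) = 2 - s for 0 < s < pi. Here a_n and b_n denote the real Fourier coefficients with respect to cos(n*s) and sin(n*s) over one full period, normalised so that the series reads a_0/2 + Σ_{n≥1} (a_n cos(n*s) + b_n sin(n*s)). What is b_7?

(pi + 6)/(7*pi)

b_7 = 1/pi ∫_{-pi}^{pi} f(s) sin(7*s) ds.
Split the integral at the breakpoints.
Integrating by parts (boundary term plus one more integral), an antiderivative of (2*s - 1) sin(7*s) is -2*s*cos(7*s)/7 + 2*sin(7*s)/49 + cos(7*s)/7; evaluating from -pi to 0: ∫_{-pi}^{0} (2*s - 1) sin(7*s) ds = (1/7) - (-2*pi/7 - 1/7) = 2/7 + 2*pi/7.
Integrating by parts (boundary term plus one more integral), an antiderivative of (2 - s) sin(7*s) is s*cos(7*s)/7 - sin(7*s)/49 - 2*cos(7*s)/7; evaluating from 0 to pi: ∫_{0}^{pi} (2 - s) sin(7*s) ds = (2/7 - pi/7) - (-2/7) = 4/7 - pi/7.
Summing the pieces and multiplying by (1/pi) gives b_7 = (pi + 6)/(7*pi).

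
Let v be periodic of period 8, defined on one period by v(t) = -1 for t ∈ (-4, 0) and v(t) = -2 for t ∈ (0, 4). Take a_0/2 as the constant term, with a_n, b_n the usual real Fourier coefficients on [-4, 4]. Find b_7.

-2/(7*pi)

b_7 = 1/4 ∫_{-4}^{4} v(t) sin(7*pi*t/4) dt.
Split the integral at the breakpoints.
Directly, an antiderivative of (-1) sin(7*pi*t/4) is 4*cos(7*pi*t/4)/(7*pi); evaluating from -4 to 0: ∫_{-4}^{0} (-1) sin(7*pi*t/4) dt = (4/(7*pi)) - (-4/(7*pi)) = 8/(7*pi).
Directly, an antiderivative of (-2) sin(7*pi*t/4) is 8*cos(7*pi*t/4)/(7*pi); evaluating from 0 to 4: ∫_{0}^{4} (-2) sin(7*pi*t/4) dt = (-8/(7*pi)) - (8/(7*pi)) = -16/(7*pi).
Summing the pieces and multiplying by (1/4) gives b_7 = -2/(7*pi).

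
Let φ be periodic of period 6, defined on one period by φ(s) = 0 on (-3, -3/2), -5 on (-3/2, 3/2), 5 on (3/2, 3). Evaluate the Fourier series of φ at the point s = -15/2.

s = -15/2 differs from s = -3/2 by -1 full period(s), and the series is 6-periodic.
At s = -3/2 the one-sided limits are φ(-3/2^-) = 0 and φ(-3/2^+) = -5.
By Dirichlet's theorem the series converges to their average, [(0) + (-5)]/2 = -5/2.

-5/2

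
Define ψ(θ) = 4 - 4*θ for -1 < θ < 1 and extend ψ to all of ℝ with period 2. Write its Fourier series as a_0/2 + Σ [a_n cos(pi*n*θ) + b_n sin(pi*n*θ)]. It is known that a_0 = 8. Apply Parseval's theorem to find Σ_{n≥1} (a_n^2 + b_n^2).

Parseval: a_0^2/2 + Σ_{n≥1} (a_n^2+b_n^2) = ∫_{-1}^{1} ψ(θ)^2 dθ = 128/3.
Subtract a_0^2/2 = 32: Σ (a_n^2+b_n^2) = 32/3.

32/3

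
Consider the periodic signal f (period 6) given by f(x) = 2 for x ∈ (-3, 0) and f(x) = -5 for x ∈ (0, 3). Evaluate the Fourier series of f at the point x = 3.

x = 3 differs from x = -3 by 1 full period(s), and the series is 6-periodic.
At x = -3 the one-sided limits are f(-3^-) = -5 and f(-3^+) = 2.
By Dirichlet's theorem the series converges to their average, [(-5) + (2)]/2 = -3/2.

-3/2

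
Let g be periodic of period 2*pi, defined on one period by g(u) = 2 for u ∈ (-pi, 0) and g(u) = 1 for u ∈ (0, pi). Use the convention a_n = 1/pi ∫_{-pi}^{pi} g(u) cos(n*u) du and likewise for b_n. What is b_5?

-2/(5*pi)

b_5 = 1/pi ∫_{-pi}^{pi} g(u) sin(5*u) du.
Split the integral at the breakpoints.
Directly, an antiderivative of (2) sin(5*u) is -2*cos(5*u)/5; evaluating from -pi to 0: ∫_{-pi}^{0} (2) sin(5*u) du = (-2/5) - (2/5) = -4/5.
Directly, an antiderivative of (1) sin(5*u) is -cos(5*u)/5; evaluating from 0 to pi: ∫_{0}^{pi} (1) sin(5*u) du = (1/5) - (-1/5) = 2/5.
Summing the pieces and multiplying by (1/pi) gives b_5 = -2/(5*pi).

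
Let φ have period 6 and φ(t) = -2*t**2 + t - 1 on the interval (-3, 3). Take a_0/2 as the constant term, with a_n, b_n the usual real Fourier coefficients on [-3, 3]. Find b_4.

b_4 = 1/3 ∫_{-3}^{3} φ(t) sin(4*pi*t/3) dt.
Integrating by parts twice (tabular method), an antiderivative of (-2*t**2 + t - 1) sin(4*pi*t/3) is 3*t**2*cos(4*pi*t/3)/(2*pi) - 9*t*sin(4*pi*t/3)/(4*pi**2) - 3*t*cos(4*pi*t/3)/(4*pi) + 9*sin(4*pi*t/3)/(16*pi**2) - 27*cos(4*pi*t/3)/(16*pi**3) + 3*cos(4*pi*t/3)/(4*pi); evaluating from -3 to 3: ∫_{-3}^{3} (-2*t**2 + t - 1) sin(4*pi*t/3) dt = (-27/(16*pi**3) + 12/pi) - (3*(-9 + 88*pi**2)/(16*pi**3)) = -9/(2*pi).
Hence b_4 = (1/3)·(-9/(2*pi)) = -3/(2*pi).

-3/(2*pi)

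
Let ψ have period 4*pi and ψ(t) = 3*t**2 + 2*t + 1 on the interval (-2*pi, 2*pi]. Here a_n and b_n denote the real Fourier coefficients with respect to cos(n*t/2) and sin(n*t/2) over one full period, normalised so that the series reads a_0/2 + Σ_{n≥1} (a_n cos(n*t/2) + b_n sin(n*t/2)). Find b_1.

b_1 = (1/(2*pi)) ∫_{-2*pi}^{2*pi} ψ(t) sin(t/2) dt.
Integrating by parts twice (tabular method), an antiderivative of (3*t**2 + 2*t + 1) sin(t/2) is -6*t**2*cos(t/2) + 24*t*sin(t/2) - 4*t*cos(t/2) + 8*sin(t/2) + 46*cos(t/2); evaluating from -2*pi to 2*pi: ∫_{-2*pi}^{2*pi} (3*t**2 + 2*t + 1) sin(t/2) dt = (-46 + 8*pi + 24*pi**2) - (-46 - 8*pi + 24*pi**2) = 16*pi.
Hence b_1 = (1/(2*pi))·(16*pi) = 8.

8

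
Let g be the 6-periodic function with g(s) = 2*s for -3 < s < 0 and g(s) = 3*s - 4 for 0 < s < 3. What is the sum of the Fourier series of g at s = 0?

At s = 0 the one-sided limits are g(0^-) = 0 and g(0^+) = -4.
By Dirichlet's theorem the series converges to their average, [(0) + (-4)]/2 = -2.

-2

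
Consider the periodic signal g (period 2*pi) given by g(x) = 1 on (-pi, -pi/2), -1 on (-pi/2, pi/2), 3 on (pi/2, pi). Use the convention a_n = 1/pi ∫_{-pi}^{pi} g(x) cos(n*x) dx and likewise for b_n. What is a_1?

a_1 = 1/pi ∫_{-pi}^{pi} g(x) cos(x) dx.
Split the integral at the breakpoints.
Directly, an antiderivative of (1) cos(x) is sin(x); evaluating from -pi to -pi/2: ∫_{-pi}^{-pi/2} (1) cos(x) dx = (-1) - (0) = -1.
Directly, an antiderivative of (-1) cos(x) is -sin(x); evaluating from -pi/2 to pi/2: ∫_{-pi/2}^{pi/2} (-1) cos(x) dx = (-1) - (1) = -2.
Directly, an antiderivative of (3) cos(x) is 3*sin(x); evaluating from pi/2 to pi: ∫_{pi/2}^{pi} (3) cos(x) dx = (0) - (3) = -3.
Summing the pieces and multiplying by (1/pi) gives a_1 = -6/pi.

-6/pi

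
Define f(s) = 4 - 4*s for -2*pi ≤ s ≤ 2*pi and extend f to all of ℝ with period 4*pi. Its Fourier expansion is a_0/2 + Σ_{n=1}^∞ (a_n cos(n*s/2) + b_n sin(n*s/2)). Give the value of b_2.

8

b_2 = (1/(2*pi)) ∫_{-2*pi}^{2*pi} f(s) sin(s) ds.
Integrating by parts (boundary term plus one more integral), an antiderivative of (4 - 4*s) sin(s) is 4*s*cos(s) - 4*sin(s) - 4*cos(s); evaluating from -2*pi to 2*pi: ∫_{-2*pi}^{2*pi} (4 - 4*s) sin(s) ds = (-4 + 8*pi) - (-8*pi - 4) = 16*pi.
Hence b_2 = (1/(2*pi))·(16*pi) = 8.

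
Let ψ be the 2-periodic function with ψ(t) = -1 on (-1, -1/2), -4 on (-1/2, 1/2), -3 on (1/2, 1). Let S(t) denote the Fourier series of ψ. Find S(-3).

t = -3 differs from t = -1 by -1 full period(s), and the series is 2-periodic.
At t = -1 the one-sided limits are ψ(-1^-) = -3 and ψ(-1^+) = -1.
By Dirichlet's theorem the series converges to their average, [(-3) + (-1)]/2 = -2.

-2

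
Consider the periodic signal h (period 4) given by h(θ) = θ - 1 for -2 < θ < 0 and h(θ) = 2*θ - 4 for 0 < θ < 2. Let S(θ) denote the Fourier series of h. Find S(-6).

-3/2

θ = -6 differs from θ = 2 by -2 full period(s), and the series is 4-periodic.
At θ = 2 the one-sided limits are h(2^-) = 0 and h(2^+) = -3.
By Dirichlet's theorem the series converges to their average, [(0) + (-3)]/2 = -3/2.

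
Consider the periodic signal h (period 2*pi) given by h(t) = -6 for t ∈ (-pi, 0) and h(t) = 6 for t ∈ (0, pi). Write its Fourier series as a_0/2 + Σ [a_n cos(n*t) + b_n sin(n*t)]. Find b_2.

b_2 = 1/pi ∫_{-pi}^{pi} h(t) sin(2*t) dt.
h is odd and sin(2*t) is odd, so the integrand is even and b_2 = 2/pi ∫_0^{pi} h(t) sin(2*t) dt.
Directly, an antiderivative of (6) sin(2*t) is -3*cos(2*t); evaluating from 0 to pi: ∫_{0}^{pi} (6) sin(2*t) dt = (-3) - (-3) = 0.
Hence b_2 = (2/pi)·(0) = 0.

0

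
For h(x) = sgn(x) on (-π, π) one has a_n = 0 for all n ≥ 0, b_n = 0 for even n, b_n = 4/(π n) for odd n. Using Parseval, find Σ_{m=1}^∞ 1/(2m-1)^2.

Parseval: Σ b_n^2 = (1/π) ∫_{-π}^{π} h(x)^2 dx = 2.
Only odd n contribute, with b_n^2 = 16/(π^2 n^2), so Σ_{m≥1} 1/(2m-1)^2 = π^2·(2)/16 = pi**2/8.

pi**2/8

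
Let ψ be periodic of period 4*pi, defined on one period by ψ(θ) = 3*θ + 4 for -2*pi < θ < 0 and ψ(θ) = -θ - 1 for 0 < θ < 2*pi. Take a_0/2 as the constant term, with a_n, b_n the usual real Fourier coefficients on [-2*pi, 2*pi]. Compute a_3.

16/(9*pi)

a_3 = (1/(2*pi)) ∫_{-2*pi}^{2*pi} ψ(θ) cos(3*θ/2) dθ.
Split the integral at the breakpoints.
Integrating by parts (boundary term plus one more integral), an antiderivative of (3*θ + 4) cos(3*θ/2) is 2*θ*sin(3*θ/2) + 8*sin(3*θ/2)/3 + 4*cos(3*θ/2)/3; evaluating from -2*pi to 0: ∫_{-2*pi}^{0} (3*θ + 4) cos(3*θ/2) dθ = (4/3) - (-4/3) = 8/3.
Integrating by parts (boundary term plus one more integral), an antiderivative of (-θ - 1) cos(3*θ/2) is -2*θ*sin(3*θ/2)/3 - 2*sin(3*θ/2)/3 - 4*cos(3*θ/2)/9; evaluating from 0 to 2*pi: ∫_{0}^{2*pi} (-θ - 1) cos(3*θ/2) dθ = (4/9) - (-4/9) = 8/9.
Summing the pieces and multiplying by (1/(2*pi)) gives a_3 = 16/(9*pi).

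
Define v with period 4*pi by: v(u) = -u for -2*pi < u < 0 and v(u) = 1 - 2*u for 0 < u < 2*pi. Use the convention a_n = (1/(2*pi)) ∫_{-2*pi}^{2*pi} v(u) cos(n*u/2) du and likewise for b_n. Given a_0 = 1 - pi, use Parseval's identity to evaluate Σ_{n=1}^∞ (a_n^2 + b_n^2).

Parseval: a_0^2/2 + Σ_{n≥1} (a_n^2+b_n^2) = (1/(2*pi)) ∫_{-2*pi}^{2*pi} v(u)^2 du = -4*pi + 1 + 20*pi**2/3.
Subtract a_0^2/2 = (1 - pi)**2/2: Σ (a_n^2+b_n^2) = -3*pi + 1/2 + 37*pi**2/6.

-3*pi + 1/2 + 37*pi**2/6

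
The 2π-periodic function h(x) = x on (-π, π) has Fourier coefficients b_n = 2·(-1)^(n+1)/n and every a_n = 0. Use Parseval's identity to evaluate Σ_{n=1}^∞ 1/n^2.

pi**2/6

Parseval: Σ b_n^2 = (1/π) ∫_{-π}^{π} h(x)^2 dx = 2*pi**2/3.
Σ b_n^2 = Σ 4/n^2, so Σ 1/n^2 = (2*pi**2/3)/4 = pi**2/6.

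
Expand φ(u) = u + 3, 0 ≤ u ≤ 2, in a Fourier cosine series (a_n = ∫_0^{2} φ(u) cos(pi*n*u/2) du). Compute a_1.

a_1 = ∫_0^{2} (u + 3) cos(pi*u/2) du.
Integrating by parts (boundary term plus one more integral), an antiderivative of (u + 3) cos(pi*u/2) is 2*u*sin(pi*u/2)/pi + 6*sin(pi*u/2)/pi + 4*cos(pi*u/2)/pi**2; evaluating from 0 to 2: ∫_{0}^{2} (u + 3) cos(pi*u/2) du = (-4/pi**2) - (4/pi**2) = -8/pi**2.
Hence a_1 = -8/pi**2.

-8/pi**2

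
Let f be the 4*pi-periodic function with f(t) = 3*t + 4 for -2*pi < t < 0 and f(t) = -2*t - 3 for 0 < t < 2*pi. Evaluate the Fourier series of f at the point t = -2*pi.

At t = -2*pi the one-sided limits are f(-2*pi^-) = -4*pi - 3 and f(-2*pi^+) = 4 - 6*pi.
By Dirichlet's theorem the series converges to their average, [(-4*pi - 3) + (4 - 6*pi)]/2 = 1/2 - 5*pi.

1/2 - 5*pi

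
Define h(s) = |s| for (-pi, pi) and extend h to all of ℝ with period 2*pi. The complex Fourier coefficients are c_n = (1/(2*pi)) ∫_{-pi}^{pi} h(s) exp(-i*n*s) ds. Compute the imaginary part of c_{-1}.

0

Since h is real-valued, Im(c_{-1}) = -(1/(2*pi)) ∫_{-pi}^{pi} h(s) sin(-s) ds = b_{1}/2.
(h is even, so the integrand is odd over a symmetric interval and the integral vanishes.)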